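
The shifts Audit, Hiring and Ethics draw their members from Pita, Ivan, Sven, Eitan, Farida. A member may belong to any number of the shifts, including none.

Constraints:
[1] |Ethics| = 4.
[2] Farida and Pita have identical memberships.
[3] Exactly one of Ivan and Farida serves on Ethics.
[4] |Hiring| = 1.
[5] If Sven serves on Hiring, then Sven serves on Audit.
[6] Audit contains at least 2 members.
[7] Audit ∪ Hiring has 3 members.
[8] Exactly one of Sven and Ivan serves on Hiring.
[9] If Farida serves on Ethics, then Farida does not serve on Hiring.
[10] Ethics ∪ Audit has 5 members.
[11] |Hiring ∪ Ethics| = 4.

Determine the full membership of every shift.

Audit = {Eitan, Ivan, Sven}; Hiring = {Sven}; Ethics = {Eitan, Farida, Pita, Sven}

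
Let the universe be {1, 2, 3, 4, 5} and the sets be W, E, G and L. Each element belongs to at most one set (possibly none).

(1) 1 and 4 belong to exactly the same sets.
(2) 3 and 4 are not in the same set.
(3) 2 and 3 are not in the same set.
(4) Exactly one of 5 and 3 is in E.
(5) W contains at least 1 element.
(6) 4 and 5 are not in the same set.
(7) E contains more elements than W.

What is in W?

W = {3}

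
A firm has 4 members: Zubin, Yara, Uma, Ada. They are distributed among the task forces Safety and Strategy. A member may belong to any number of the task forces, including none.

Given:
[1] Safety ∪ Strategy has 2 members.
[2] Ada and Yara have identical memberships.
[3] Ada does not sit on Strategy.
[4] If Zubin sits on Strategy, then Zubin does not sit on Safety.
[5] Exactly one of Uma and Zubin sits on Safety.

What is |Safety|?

1

From (3): Ada ∉ Strategy.
(2): Yara matches Ada: Yara ∉ Strategy.
Suppose Yara ∈ Safety: no assignment then satisfies all the clues, so Yara ∉ Safety.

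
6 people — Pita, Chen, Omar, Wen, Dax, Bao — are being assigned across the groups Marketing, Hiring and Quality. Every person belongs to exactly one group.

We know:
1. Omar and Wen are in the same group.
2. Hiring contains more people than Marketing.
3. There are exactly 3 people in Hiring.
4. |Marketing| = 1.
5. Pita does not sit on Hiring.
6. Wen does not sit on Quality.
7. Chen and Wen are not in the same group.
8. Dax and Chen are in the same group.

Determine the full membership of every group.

Marketing = {Pita}; Hiring = {Bao, Omar, Wen}; Quality = {Chen, Dax}

From (5): Pita ∉ Hiring.
From (6): Wen ∉ Quality.
(1): Omar matches Wen: Omar ∉ Quality.
Suppose Pita ∉ Marketing: no assignment then satisfies all the clues, so Pita ∈ Marketing.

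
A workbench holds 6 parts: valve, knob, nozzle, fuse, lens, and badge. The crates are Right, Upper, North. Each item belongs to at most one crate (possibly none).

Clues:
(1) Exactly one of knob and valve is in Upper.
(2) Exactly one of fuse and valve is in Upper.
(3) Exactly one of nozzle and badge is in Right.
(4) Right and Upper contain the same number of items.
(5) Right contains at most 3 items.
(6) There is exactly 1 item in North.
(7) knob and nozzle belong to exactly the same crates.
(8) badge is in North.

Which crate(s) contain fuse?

From (8): badge ∈ North.
(3) (exactly one): nozzle ∈ Right.
(6): North already has 1, so the rest are out.
(7): knob matches nozzle: knob ∈ Right.
(1) (exactly one): valve ∈ Upper.
(2) (exactly one): fuse ∉ Upper.
Suppose fuse ∈ Right: no assignment then satisfies all the clues, so fuse ∉ Right.

fuse: none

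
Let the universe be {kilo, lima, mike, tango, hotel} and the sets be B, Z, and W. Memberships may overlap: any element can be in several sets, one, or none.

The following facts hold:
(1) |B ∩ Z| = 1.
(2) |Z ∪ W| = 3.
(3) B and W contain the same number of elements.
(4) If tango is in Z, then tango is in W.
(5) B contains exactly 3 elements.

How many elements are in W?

3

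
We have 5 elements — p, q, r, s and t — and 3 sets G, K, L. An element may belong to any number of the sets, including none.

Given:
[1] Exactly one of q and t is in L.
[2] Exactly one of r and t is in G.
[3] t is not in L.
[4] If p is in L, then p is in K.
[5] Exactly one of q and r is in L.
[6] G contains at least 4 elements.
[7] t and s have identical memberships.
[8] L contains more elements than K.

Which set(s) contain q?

From (3): t ∉ L.
(1) (exactly one): q ∈ L.
(5) (exactly one): r ∉ L.
(7): s matches t: s ∉ L.
Suppose q ∉ G: no assignment then satisfies all the clues, so q ∈ G.

q: G, L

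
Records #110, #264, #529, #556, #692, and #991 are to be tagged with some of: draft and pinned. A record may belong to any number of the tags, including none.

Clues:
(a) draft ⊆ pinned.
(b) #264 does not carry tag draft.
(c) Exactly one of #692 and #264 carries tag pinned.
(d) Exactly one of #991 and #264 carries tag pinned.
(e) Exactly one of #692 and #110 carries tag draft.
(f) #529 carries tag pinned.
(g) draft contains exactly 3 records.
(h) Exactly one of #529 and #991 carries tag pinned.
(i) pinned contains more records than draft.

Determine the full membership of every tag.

draft = {#110, #529, #556}; pinned = {#110, #264, #529, #556}

From (b): #264 ∉ draft.
From (f): #529 ∈ pinned.
(h) (exactly one): #991 ∉ pinned.
(a) contrapositive: #991 ∉ draft.
(d) (exactly one): #264 ∈ pinned.
(c) (exactly one): #692 ∉ pinned.
(a) contrapositive: #692 ∉ draft.
(e) (exactly one): #110 ∈ draft.
(g): only 3 candidates remain for draft, so all are in.
(a) with #110 ∈ draft: #110 ∈ pinned.
(a) with #556 ∈ draft: #556 ∈ pinned.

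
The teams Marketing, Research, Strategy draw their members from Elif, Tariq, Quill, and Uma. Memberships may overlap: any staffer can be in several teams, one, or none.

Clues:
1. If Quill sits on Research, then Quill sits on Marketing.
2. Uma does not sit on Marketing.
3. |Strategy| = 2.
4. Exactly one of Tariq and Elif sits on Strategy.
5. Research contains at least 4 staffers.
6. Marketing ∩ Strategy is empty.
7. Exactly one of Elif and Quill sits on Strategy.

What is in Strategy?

Strategy = {Elif, Uma}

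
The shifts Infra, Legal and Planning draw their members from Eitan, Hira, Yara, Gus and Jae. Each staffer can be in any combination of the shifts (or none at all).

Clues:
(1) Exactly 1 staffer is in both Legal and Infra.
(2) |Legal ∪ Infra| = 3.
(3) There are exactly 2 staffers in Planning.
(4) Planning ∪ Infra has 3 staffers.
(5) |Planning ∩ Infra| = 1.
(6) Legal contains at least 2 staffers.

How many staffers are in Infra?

2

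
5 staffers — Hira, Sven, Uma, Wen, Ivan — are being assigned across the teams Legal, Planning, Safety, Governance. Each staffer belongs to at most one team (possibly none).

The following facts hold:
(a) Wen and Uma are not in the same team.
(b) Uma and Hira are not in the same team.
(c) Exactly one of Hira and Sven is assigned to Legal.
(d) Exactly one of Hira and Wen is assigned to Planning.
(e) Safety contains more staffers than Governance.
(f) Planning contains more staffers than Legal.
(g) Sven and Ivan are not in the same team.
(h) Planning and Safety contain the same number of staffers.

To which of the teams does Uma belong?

Uma: Safety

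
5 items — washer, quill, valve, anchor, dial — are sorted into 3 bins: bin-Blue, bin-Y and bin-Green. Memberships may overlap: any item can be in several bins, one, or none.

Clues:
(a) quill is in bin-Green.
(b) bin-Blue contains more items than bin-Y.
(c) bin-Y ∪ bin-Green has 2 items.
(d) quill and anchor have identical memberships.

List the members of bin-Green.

bin-Green = {anchor, quill}

From (a): quill ∈ bin-Green.
(d): anchor matches quill: anchor ∈ bin-Green.
Suppose washer ∈ bin-Green: no assignment then satisfies all the clues, so washer ∉ bin-Green.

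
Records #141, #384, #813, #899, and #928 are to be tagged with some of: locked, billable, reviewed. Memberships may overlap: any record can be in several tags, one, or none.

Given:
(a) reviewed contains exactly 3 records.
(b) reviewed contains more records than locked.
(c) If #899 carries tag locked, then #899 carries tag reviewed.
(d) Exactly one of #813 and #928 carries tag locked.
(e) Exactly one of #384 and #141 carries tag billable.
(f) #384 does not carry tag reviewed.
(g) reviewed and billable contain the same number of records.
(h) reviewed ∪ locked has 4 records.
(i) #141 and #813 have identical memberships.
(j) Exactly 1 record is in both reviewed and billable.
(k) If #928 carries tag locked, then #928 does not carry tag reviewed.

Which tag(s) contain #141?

#141: reviewed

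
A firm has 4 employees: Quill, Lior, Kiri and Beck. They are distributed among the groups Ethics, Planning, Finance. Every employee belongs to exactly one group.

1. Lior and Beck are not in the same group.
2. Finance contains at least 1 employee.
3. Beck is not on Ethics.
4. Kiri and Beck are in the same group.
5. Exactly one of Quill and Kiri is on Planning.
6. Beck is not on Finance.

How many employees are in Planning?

2

From (3): Beck ∉ Ethics.
From (6): Beck ∉ Finance.
(4): Kiri matches Beck: Kiri ∉ Ethics.
(4): Kiri matches Beck: Kiri ∉ Finance.
Only one group left: Kiri ∈ Planning.
Only one group left: Beck ∈ Planning.
(1): Lior ∉ Planning.
(5) (exactly one): Quill ∉ Planning.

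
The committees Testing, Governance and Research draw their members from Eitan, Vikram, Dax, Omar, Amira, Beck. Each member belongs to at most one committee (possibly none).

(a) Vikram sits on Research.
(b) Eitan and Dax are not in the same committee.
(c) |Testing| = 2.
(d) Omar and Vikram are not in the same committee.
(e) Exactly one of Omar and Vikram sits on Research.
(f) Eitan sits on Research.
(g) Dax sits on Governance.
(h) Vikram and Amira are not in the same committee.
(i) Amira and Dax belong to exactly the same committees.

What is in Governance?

Governance = {Amira, Dax}

From (a): Vikram ∈ Research.
From (f): Eitan ∈ Research.
From (g): Dax ∈ Governance.
(d): Omar ∉ Research.
(h): Amira ∉ Research.
(i): Amira matches Dax: Amira ∉ Testing.
(i): Amira matches Dax: Amira ∈ Governance.
(c): only 2 candidates remain for Testing, so all are in.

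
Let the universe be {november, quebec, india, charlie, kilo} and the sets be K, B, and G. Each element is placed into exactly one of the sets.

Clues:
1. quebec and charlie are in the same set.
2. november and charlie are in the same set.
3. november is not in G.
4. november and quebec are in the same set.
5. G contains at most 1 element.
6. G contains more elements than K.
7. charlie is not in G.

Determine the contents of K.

From (3): november ∉ G.
From (7): charlie ∉ G.
(1): quebec matches charlie: quebec ∉ G.
Suppose november ∈ K: no assignment then satisfies all the clues, so november ∉ K.

K = {}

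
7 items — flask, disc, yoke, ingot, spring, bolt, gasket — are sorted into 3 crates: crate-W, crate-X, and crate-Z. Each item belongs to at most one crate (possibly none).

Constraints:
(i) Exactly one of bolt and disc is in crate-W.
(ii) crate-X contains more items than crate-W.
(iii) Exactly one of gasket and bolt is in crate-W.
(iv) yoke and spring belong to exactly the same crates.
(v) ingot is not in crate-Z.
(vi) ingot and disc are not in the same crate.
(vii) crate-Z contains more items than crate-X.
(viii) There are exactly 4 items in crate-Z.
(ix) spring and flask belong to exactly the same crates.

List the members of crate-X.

crate-X = {gasket, ingot}

From (v): ingot ∉ crate-Z.
Suppose flask ∈ crate-X: no assignment then satisfies all the clues, so flask ∉ crate-X.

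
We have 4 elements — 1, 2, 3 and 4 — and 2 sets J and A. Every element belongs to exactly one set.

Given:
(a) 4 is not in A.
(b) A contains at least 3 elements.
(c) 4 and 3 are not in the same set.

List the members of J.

J = {4}

From (a): 4 ∉ A.
(b): only 3 candidates remain for A, so all are in.
Only one set left: 4 ∈ J.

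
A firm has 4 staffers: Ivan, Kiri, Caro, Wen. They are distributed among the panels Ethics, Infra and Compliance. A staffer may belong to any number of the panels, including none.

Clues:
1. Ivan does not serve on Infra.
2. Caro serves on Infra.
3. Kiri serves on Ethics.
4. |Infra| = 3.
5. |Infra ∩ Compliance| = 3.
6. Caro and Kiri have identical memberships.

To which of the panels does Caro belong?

Caro: Compliance, Ethics, Infra

From (1): Ivan ∉ Infra.
From (2): Caro ∈ Infra.
From (3): Kiri ∈ Ethics.
(4): only 3 candidates remain for Infra, so all are in.
(6): Caro matches Kiri: Caro ∈ Ethics.
Suppose Caro ∉ Compliance: no assignment then satisfies all the clues, so Caro ∈ Compliance.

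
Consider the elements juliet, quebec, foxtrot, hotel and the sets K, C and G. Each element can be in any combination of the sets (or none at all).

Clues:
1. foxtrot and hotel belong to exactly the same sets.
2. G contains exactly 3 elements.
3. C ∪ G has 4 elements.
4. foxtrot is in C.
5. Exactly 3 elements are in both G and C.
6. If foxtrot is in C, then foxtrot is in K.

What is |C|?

4

From (4): foxtrot ∈ C.
(1): hotel matches foxtrot: hotel ∈ C.
(6): foxtrot ∈ K.
(1): hotel matches foxtrot: hotel ∈ K.
Suppose juliet ∉ C: no assignment then satisfies all the clues, so juliet ∈ C.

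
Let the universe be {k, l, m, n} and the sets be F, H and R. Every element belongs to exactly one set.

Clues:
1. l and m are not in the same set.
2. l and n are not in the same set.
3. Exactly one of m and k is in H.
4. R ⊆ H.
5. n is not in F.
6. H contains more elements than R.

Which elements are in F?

F = {k, l}

From (5): n ∉ F.
Suppose k ∉ F: no assignment then satisfies all the clues, so k ∈ F.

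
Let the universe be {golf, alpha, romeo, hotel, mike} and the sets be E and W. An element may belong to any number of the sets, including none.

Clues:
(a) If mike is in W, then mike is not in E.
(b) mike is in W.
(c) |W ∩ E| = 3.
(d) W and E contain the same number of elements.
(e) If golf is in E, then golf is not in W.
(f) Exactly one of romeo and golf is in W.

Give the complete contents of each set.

E = {alpha, golf, hotel, romeo}; W = {alpha, hotel, mike, romeo}

From (b): mike ∈ W.
(a): mike ∉ E.
Suppose golf ∉ E: no assignment then satisfies all the clues, so golf ∈ E.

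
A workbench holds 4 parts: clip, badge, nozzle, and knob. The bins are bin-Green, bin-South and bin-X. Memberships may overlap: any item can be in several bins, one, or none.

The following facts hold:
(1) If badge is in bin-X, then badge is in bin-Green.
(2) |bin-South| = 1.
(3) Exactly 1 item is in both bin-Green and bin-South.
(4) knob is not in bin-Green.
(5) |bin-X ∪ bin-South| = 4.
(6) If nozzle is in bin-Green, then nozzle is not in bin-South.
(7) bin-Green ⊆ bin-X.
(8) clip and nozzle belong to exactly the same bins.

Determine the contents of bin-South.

bin-South = {badge}

From (4): knob ∉ bin-Green.
Suppose clip ∈ bin-South: no assignment then satisfies all the clues, so clip ∉ bin-South.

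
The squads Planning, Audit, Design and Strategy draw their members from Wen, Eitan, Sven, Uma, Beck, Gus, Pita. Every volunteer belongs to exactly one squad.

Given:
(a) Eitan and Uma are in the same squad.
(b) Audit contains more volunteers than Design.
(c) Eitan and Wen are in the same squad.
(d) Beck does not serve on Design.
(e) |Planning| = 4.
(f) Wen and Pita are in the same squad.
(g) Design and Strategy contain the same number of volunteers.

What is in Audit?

Audit = {Beck, Gus, Sven}

From (d): Beck ∉ Design.
Suppose Wen ∈ Audit: no assignment then satisfies all the clues, so Wen ∉ Audit.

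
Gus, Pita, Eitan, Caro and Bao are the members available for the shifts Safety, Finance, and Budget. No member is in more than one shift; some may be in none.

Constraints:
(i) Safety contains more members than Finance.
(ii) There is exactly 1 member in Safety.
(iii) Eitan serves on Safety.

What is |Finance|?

0

From (iii): Eitan ∈ Safety.
(ii): Safety already has 1, so the rest are out.
Suppose Gus ∈ Finance: no assignment then satisfies all the clues, so Gus ∉ Finance.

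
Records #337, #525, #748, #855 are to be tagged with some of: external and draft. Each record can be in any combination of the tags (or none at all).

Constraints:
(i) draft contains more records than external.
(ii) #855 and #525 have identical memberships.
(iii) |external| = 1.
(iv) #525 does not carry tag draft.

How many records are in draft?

From (iv): #525 ∉ draft.
(ii): #855 matches #525: #855 ∉ draft.
Suppose #337 ∉ draft: no assignment then satisfies all the clues, so #337 ∈ draft.

2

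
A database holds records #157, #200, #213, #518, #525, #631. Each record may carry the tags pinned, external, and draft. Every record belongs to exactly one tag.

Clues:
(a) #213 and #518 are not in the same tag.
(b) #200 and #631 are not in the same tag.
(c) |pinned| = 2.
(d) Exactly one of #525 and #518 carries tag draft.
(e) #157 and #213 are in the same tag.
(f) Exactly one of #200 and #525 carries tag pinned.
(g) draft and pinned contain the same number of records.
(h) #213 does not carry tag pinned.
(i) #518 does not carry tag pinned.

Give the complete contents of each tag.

pinned = {#525, #631}; external = {#157, #213}; draft = {#200, #518}

From (h): #213 ∉ pinned.
From (i): #518 ∉ pinned.
(e): #157 matches #213: #157 ∉ pinned.
Suppose #157 ∉ external: no assignment then satisfies all the clues, so #157 ∈ external.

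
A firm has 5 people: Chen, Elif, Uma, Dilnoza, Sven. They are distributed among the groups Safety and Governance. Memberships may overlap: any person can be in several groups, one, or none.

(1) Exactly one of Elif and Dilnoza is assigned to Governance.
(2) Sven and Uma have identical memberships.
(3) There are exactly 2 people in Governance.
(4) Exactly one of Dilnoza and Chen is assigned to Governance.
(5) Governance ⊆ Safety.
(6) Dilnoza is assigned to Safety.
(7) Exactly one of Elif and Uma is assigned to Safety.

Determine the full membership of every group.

Safety = {Chen, Dilnoza, Elif}; Governance = {Chen, Elif}

From (6): Dilnoza ∈ Safety.
Suppose Chen ∉ Safety: no assignment then satisfies all the clues, so Chen ∈ Safety.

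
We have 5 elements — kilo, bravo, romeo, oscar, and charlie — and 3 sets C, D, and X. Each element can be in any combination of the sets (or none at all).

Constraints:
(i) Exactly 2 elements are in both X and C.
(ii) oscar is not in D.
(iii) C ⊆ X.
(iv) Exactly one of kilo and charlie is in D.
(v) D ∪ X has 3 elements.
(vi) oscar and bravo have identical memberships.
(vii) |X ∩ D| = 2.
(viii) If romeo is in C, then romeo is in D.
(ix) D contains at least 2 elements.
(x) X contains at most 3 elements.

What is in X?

X = {charlie, kilo, romeo}

From (ii): oscar ∉ D.
(vi): bravo matches oscar: bravo ∉ D.
Suppose kilo ∉ X: no assignment then satisfies all the clues, so kilo ∈ X.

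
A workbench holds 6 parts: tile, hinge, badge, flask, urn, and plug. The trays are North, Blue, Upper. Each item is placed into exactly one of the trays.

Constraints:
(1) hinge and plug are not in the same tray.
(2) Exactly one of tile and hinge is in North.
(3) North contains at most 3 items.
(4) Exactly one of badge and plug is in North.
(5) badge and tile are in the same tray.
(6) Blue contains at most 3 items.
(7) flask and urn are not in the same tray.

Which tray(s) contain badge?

badge: North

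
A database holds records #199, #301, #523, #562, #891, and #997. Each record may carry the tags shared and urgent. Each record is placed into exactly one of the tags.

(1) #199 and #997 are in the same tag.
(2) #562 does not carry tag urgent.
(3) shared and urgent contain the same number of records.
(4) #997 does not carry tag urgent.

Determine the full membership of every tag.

shared = {#199, #562, #997}; urgent = {#301, #523, #891}

From (2): #562 ∉ urgent.
From (4): #997 ∉ urgent.
(1): #199 matches #997: #199 ∉ urgent.
Only one tag left: #199 ∈ shared.
Only one tag left: #562 ∈ shared.
Only one tag left: #997 ∈ shared.
Suppose #301 ∈ shared: no assignment then satisfies all the clues, so #301 ∉ shared.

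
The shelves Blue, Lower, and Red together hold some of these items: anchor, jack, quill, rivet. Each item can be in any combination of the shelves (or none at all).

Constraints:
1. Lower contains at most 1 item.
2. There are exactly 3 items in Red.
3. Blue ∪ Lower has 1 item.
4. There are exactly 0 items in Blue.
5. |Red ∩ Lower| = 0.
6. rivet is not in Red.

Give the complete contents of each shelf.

Blue = {}; Lower = {rivet}; Red = {anchor, jack, quill}

From (6): rivet ∉ Red.
(2): only 3 candidates remain for Red, so all are in.
(4): Blue already has 0, so the rest are out.
Suppose anchor ∈ Lower: no assignment then satisfies all the clues, so anchor ∉ Lower.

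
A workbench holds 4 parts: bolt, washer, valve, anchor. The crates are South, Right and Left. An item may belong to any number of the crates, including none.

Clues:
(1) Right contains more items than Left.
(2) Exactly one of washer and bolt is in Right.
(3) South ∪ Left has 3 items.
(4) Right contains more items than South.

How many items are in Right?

3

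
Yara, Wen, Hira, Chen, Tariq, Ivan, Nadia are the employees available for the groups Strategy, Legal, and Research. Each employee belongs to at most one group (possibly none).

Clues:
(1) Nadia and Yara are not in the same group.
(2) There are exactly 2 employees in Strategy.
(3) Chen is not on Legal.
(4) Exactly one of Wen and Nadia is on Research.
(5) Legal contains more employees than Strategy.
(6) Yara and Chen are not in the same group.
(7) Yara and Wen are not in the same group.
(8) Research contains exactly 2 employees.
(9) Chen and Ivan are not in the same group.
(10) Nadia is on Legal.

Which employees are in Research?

Research = {Chen, Wen}

From (3): Chen ∉ Legal.
From (10): Nadia ∈ Legal.
(1): Yara ∉ Legal.
(4) (exactly one): Wen ∈ Research.
(7): Yara ∉ Research.
Suppose Hira ∈ Research: no assignment then satisfies all the clues, so Hira ∉ Research.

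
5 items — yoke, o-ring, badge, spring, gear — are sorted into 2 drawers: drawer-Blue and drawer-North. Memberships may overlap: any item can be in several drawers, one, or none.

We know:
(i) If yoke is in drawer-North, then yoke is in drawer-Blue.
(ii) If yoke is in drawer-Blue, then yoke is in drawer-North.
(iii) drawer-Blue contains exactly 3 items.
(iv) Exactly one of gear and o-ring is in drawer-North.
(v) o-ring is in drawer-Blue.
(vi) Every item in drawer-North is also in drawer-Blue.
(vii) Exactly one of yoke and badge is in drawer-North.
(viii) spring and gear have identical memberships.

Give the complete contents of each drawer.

drawer-Blue = {badge, o-ring, yoke}; drawer-North = {o-ring, yoke}

From (v): o-ring ∈ drawer-Blue.
Suppose yoke ∉ drawer-Blue: no assignment then satisfies all the clues, so yoke ∈ drawer-Blue.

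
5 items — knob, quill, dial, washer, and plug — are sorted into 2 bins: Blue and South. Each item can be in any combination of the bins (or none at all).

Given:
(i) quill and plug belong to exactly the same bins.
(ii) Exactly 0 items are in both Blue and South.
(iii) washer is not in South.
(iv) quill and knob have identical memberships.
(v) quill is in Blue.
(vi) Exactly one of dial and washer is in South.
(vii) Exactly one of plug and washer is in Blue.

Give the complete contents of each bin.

Blue = {knob, plug, quill}; South = {dial}

From (iii): washer ∉ South.
From (v): quill ∈ Blue.
(i): plug matches quill: plug ∈ Blue.
(iv): knob matches quill: knob ∈ Blue.
(vi) (exactly one): dial ∈ South.
(vii) (exactly one): washer ∉ Blue.
Suppose knob ∈ South: no assignment then satisfies all the clues, so knob ∉ South.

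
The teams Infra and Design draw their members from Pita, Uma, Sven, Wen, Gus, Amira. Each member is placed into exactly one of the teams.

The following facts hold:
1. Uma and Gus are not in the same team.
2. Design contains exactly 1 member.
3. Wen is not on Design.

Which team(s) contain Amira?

From (3): Wen ∉ Design.
Only one team left: Wen ∈ Infra.
Suppose Amira ∉ Infra: no assignment then satisfies all the clues, so Amira ∈ Infra.

Amira: Infra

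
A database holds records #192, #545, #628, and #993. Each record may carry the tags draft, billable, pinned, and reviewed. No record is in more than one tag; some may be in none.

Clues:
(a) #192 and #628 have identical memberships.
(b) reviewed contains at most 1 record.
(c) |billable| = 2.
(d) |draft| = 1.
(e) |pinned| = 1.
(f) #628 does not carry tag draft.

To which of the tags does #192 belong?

From (f): #628 ∉ draft.
(a): #192 matches #628: #192 ∉ draft.
Suppose #192 ∉ billable: no assignment then satisfies all the clues, so #192 ∈ billable.

#192: billable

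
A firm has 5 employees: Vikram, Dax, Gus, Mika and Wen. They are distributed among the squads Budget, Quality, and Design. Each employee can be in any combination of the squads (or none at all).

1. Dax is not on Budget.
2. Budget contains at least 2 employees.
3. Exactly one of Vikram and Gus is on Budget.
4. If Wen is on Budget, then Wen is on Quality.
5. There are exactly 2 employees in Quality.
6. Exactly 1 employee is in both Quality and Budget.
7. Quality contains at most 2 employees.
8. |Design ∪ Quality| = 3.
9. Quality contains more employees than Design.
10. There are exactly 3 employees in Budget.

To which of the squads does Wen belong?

Wen: Budget, Quality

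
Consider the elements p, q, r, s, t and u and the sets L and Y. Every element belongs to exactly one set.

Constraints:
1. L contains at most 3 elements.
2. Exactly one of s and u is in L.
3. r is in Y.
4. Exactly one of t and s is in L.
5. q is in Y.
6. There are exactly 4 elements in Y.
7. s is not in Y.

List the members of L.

L = {p, s}

From (3): r ∈ Y.
From (5): q ∈ Y.
From (7): s ∉ Y.
Only one set left: s ∈ L.
(2) (exactly one): u ∉ L.
(4) (exactly one): t ∉ L.
Only one set left: t ∈ Y.
Only one set left: u ∈ Y.
(6): Y already has 4, so the rest are out.
Only one set left: p ∈ L.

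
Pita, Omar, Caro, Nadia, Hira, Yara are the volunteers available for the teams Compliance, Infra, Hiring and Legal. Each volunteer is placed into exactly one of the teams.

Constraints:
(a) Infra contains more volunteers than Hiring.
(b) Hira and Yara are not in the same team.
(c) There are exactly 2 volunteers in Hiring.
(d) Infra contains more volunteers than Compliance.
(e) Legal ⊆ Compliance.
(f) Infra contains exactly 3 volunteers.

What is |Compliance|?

1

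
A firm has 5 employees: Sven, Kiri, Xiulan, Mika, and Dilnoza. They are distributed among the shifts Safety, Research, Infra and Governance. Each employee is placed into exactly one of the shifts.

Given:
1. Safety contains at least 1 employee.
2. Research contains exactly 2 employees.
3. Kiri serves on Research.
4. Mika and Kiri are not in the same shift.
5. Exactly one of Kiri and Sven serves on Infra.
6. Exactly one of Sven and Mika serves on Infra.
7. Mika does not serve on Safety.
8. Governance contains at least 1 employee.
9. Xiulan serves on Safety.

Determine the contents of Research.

From (3): Kiri ∈ Research.
From (7): Mika ∉ Safety.
From (9): Xiulan ∈ Safety.
(4): Mika ∉ Research.
(5) (exactly one): Sven ∈ Infra.
(6) (exactly one): Mika ∉ Infra.
Only one shift left: Mika ∈ Governance.
(2): only 2 candidates remain for Research, so all are in.

Research = {Dilnoza, Kiri}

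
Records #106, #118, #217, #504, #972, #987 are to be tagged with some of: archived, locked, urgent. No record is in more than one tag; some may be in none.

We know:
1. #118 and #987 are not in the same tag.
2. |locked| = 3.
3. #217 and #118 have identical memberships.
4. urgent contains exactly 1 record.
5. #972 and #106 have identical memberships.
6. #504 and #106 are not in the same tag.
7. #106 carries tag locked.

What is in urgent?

From (7): #106 ∈ locked.
(5): #972 matches #106: #972 ∉ archived.
(5): #972 matches #106: #972 ∈ locked.
(6): #504 ∉ locked.
Suppose #118 ∈ urgent: no assignment then satisfies all the clues, so #118 ∉ urgent.

urgent = {#504}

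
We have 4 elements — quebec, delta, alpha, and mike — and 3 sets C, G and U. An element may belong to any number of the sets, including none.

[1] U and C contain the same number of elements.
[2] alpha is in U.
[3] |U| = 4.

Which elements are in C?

C = {alpha, delta, mike, quebec}

From (2): alpha ∈ U.
(3): only 4 candidates remain for U, so all are in.
Suppose quebec ∉ C: no assignment then satisfies all the clues, so quebec ∈ C.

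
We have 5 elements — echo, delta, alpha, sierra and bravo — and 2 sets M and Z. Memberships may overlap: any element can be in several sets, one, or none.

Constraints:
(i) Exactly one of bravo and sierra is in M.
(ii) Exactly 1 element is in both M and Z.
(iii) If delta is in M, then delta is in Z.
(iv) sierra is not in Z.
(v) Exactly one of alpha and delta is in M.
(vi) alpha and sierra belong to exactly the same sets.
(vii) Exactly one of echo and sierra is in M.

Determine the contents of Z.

Z = {delta}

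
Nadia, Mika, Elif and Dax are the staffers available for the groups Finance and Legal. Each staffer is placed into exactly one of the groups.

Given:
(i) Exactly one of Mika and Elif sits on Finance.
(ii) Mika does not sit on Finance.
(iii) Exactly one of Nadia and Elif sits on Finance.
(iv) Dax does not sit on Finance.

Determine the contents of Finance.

Finance = {Elif}

From (ii): Mika ∉ Finance.
From (iv): Dax ∉ Finance.
(i) (exactly one): Elif ∈ Finance.
(iii) (exactly one): Nadia ∉ Finance.
Only one group left: Nadia ∈ Legal.
Only one group left: Mika ∈ Legal.
Only one group left: Dax ∈ Legal.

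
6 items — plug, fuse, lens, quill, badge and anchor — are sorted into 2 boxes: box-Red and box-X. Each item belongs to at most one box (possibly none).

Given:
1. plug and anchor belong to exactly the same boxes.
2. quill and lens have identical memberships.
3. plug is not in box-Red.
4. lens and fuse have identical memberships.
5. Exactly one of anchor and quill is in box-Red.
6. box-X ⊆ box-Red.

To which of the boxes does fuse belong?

fuse: box-Red

From (3): plug ∉ box-Red.
(1): anchor matches plug: anchor ∉ box-Red.
(5) (exactly one): quill ∈ box-Red.
(6) contrapositive: plug ∉ box-X.
(6) contrapositive: anchor ∉ box-X.
(2): lens matches quill: lens ∈ box-Red.
(4): fuse matches lens: fuse ∈ box-Red.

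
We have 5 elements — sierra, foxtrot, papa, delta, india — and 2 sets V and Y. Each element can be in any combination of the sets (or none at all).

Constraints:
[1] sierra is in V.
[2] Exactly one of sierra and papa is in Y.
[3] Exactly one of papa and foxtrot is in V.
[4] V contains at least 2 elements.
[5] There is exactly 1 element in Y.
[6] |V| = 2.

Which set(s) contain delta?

delta: none

From (1): sierra ∈ V.
Suppose delta ∈ V: no assignment then satisfies all the clues, so delta ∉ V.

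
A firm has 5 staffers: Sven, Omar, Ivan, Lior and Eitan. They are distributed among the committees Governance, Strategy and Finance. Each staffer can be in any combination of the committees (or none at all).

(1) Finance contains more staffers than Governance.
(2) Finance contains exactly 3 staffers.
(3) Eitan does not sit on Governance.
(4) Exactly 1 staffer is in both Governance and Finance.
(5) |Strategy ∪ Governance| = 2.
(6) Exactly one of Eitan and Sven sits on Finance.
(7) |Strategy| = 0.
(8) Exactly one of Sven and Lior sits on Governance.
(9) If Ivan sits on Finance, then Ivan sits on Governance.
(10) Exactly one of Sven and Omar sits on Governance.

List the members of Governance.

Governance = {Ivan, Sven}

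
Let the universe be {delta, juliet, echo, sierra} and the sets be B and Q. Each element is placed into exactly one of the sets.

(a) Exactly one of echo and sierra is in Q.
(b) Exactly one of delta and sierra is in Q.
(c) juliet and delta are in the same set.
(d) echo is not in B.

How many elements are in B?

1

From (d): echo ∉ B.
Only one set left: echo ∈ Q.
(a) (exactly one): sierra ∉ Q.
(b) (exactly one): delta ∈ Q.
(c): juliet matches delta: juliet ∉ B.
(c): juliet matches delta: juliet ∈ Q.
Only one set left: sierra ∈ B.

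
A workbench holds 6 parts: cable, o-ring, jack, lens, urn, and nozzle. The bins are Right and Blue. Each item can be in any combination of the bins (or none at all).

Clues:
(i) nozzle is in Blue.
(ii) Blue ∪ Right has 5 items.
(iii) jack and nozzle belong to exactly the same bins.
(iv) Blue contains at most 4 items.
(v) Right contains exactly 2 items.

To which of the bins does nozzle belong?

nozzle: Blue

From (i): nozzle ∈ Blue.
(iii): jack matches nozzle: jack ∈ Blue.
Suppose nozzle ∈ Right: no assignment then satisfies all the clues, so nozzle ∉ Right.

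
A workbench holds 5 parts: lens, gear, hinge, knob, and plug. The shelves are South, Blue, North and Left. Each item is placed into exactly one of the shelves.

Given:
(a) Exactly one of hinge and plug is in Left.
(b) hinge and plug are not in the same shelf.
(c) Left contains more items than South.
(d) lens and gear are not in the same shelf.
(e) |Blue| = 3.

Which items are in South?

South = {}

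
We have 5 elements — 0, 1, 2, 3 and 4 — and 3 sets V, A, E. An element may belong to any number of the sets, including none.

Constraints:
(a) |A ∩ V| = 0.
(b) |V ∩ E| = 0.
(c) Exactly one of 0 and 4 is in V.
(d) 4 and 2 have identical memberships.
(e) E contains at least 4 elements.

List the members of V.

V = {0}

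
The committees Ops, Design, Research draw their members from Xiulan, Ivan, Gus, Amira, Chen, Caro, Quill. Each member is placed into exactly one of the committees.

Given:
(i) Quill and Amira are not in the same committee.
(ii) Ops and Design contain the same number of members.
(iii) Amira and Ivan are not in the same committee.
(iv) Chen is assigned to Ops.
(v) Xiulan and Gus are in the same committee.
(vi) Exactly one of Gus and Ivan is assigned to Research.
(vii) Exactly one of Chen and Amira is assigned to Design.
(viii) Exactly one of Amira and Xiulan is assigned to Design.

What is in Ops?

From (iv): Chen ∈ Ops.
(vii) (exactly one): Amira ∈ Design.
(viii) (exactly one): Xiulan ∉ Design.
(i): Quill ∉ Design.
(iii): Ivan ∉ Design.
(v): Gus matches Xiulan: Gus ∉ Design.
Suppose Xiulan ∈ Ops: no assignment then satisfies all the clues, so Xiulan ∉ Ops.

Ops = {Chen, Ivan}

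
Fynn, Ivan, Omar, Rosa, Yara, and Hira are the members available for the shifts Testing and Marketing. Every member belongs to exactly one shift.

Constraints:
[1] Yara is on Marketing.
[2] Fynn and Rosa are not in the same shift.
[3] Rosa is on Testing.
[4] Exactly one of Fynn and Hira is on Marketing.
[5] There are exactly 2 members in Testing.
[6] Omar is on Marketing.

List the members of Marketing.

From (1): Yara ∈ Marketing.
From (3): Rosa ∈ Testing.
From (6): Omar ∈ Marketing.
(2): Fynn ∉ Testing.
Only one shift left: Fynn ∈ Marketing.
(4) (exactly one): Hira ∉ Marketing.
Only one shift left: Hira ∈ Testing.
(5): Testing already has 2, so the rest are out.
Only one shift left: Ivan ∈ Marketing.

Marketing = {Fynn, Ivan, Omar, Yara}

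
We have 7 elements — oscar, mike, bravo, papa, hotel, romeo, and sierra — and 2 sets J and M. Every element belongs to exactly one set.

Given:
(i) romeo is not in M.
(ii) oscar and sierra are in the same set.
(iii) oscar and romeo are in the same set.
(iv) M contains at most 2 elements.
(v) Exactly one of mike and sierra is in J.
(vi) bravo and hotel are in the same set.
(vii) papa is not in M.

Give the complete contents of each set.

J = {bravo, hotel, oscar, papa, romeo, sierra}; M = {mike}

From (i): romeo ∉ M.
From (vii): papa ∉ M.
(iii): oscar matches romeo: oscar ∉ M.
Only one set left: oscar ∈ J.
Only one set left: papa ∈ J.
Only one set left: romeo ∈ J.
(ii): sierra matches oscar: sierra ∈ J.
(v) (exactly one): mike ∉ J.
Only one set left: mike ∈ M.
Suppose bravo ∉ J: no assignment then satisfies all the clues, so bravo ∈ J.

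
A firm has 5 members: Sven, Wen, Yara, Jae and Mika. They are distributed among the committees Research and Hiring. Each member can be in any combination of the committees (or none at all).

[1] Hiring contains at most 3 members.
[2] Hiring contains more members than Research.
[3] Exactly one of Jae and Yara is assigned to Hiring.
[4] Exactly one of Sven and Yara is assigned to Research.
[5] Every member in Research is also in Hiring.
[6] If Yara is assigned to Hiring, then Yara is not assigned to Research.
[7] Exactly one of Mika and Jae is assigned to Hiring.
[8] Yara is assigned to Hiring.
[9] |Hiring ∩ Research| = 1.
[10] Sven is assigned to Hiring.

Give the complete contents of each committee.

Research = {Sven}; Hiring = {Mika, Sven, Yara}

From (8): Yara ∈ Hiring.
From (10): Sven ∈ Hiring.
(3) (exactly one): Jae ∉ Hiring.
(5) contrapositive: Jae ∉ Research.
(6): Yara ∉ Research.
(7) (exactly one): Mika ∈ Hiring.
(1): Hiring already has 3, so the rest are out.
(4) (exactly one): Sven ∈ Research.
(5) contrapositive: Wen ∉ Research.
Suppose Mika ∈ Research: no assignment then satisfies all the clues, so Mika ∉ Research.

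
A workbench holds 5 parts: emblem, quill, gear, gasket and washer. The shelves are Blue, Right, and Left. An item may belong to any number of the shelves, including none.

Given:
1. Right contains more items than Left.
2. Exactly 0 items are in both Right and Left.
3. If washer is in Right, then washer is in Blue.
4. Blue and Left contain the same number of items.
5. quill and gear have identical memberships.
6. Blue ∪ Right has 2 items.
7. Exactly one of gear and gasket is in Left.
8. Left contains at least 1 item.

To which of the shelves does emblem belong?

emblem: Right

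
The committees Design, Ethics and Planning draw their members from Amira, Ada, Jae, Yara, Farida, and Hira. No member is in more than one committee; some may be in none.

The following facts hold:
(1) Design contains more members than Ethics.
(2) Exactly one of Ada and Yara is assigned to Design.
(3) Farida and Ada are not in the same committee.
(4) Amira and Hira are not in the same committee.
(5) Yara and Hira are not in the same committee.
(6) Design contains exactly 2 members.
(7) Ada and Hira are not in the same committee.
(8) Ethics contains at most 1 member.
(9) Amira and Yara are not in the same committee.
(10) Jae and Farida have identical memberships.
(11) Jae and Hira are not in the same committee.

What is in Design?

Design = {Ada, Amira}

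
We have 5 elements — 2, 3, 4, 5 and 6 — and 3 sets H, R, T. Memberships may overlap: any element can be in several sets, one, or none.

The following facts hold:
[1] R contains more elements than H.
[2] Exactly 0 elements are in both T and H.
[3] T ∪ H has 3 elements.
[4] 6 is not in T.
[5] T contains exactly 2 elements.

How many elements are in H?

1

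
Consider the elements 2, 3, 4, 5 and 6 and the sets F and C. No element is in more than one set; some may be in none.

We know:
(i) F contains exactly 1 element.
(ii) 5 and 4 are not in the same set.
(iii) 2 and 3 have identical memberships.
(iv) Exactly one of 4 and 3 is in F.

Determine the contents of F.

F = {4}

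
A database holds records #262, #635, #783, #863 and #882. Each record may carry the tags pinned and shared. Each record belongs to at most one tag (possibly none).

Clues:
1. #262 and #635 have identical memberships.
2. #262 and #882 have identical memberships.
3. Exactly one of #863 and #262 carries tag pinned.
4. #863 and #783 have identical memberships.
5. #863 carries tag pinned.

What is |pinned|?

From (5): #863 ∈ pinned.
(3) (exactly one): #262 ∉ pinned.
(4): #783 matches #863: #783 ∈ pinned.
(1): #635 matches #262: #635 ∉ pinned.
(2): #882 matches #262: #882 ∉ pinned.

2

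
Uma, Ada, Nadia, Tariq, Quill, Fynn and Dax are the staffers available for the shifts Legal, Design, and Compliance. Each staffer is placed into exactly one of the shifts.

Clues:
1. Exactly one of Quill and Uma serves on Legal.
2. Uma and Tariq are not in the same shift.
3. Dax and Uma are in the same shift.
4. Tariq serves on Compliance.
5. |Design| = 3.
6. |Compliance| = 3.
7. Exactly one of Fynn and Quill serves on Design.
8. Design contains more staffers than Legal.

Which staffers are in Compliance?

Compliance = {Ada, Nadia, Tariq}

From (4): Tariq ∈ Compliance.
(2): Uma ∉ Compliance.
(3): Dax matches Uma: Dax ∉ Compliance.
Suppose Ada ∉ Compliance: no assignment then satisfies all the clues, so Ada ∈ Compliance.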